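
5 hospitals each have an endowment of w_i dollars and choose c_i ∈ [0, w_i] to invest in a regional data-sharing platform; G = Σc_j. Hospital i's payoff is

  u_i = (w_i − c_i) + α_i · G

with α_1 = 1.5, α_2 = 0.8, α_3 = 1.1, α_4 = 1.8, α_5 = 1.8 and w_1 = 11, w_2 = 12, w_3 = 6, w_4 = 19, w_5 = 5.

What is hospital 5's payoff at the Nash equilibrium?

73.8

∂u_i/∂c_i = α_i − 1, so hospital i contributes w_i if α_i > 1, else 0.
α_i > 1 for i ∈ {1, 3, 4, 5}; NE contributions (11, 0, 6, 19, 5), G = 41.
u_5 = (5 − 5) + 1.8·41 = 73.8.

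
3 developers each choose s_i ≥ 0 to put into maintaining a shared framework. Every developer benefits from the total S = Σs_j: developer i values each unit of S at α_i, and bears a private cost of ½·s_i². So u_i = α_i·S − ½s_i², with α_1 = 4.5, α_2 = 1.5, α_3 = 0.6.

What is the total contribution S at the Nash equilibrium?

Developer i's FOC: ∂u_i/∂s_i = α_i − s_i = 0, so s_i* = α_i.
NE contributions = (4.5, 1.5, 0.6); S = 6.6.

6.6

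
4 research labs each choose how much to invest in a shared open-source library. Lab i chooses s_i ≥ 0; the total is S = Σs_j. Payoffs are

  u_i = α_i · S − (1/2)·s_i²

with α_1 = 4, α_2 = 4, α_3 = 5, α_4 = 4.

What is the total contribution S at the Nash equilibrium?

17

Lab i's FOC: ∂u_i/∂s_i = α_i − s_i = 0, so s_i* = α_i.
NE contributions = (4, 4, 5, 4); S = 17.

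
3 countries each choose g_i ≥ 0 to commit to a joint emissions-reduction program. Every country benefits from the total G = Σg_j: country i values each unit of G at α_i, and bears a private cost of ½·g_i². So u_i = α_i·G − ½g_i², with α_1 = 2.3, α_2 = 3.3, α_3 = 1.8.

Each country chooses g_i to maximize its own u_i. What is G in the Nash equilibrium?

Country i's FOC: ∂u_i/∂g_i = α_i − g_i = 0, so g_i* = α_i.
NE contributions = (2.3, 3.3, 1.8); G = 7.4.

7.4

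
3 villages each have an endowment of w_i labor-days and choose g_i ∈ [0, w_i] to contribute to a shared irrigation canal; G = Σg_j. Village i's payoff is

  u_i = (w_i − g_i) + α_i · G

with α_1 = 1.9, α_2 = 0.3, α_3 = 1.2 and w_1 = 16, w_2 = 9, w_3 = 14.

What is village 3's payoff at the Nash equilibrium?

36

∂u_i/∂g_i = α_i − 1, so village i contributes w_i if α_i > 1, else 0.
α_i > 1 for i ∈ {1, 3}; NE contributions (16, 0, 14), G = 30.
u_3 = (14 − 14) + 1.2·30 = 36.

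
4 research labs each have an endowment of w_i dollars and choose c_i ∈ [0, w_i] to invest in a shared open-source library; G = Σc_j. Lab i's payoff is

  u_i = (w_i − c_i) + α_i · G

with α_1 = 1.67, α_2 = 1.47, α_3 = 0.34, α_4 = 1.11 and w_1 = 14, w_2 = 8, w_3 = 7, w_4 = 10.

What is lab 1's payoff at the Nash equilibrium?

53.44

∂u_i/∂c_i = α_i − 1, so lab i contributes w_i if α_i > 1, else 0.
α_i > 1 for i ∈ {1, 2, 4}; NE contributions (14, 8, 0, 10), G = 32.
u_1 = (14 − 14) + 1.67·32 = 53.44.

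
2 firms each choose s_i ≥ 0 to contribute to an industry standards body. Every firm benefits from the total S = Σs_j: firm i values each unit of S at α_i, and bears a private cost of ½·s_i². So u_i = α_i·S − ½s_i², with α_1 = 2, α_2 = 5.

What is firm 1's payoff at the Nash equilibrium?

12

Firm i's FOC: ∂u_i/∂s_i = α_i − s_i = 0, so s_i* = α_i.
NE contributions = (2, 5); S = 7.
u_1 = α_1·S − ½·(s_1)² = 2·7 − ½·2² = 12.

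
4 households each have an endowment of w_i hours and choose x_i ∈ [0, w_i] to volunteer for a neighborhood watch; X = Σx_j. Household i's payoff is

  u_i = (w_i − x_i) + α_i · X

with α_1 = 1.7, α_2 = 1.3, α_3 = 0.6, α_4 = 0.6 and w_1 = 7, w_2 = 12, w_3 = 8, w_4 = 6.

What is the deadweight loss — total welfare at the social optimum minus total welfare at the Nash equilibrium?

∂u_i/∂x_i = α_i − 1, so household i contributes w_i if α_i > 1, else 0.
α_i > 1 for i ∈ {1, 2}; NE contributions (7, 12, 0, 0), X = 19.
W^NE = Σw_i − X^NE + (Σα_i)·X^NE = 33 + 3.2·19 = 93.8.
Planner: ∂(Σu_j)/∂x_i = Σα_j − 1 = 3.2 > 0, so everyone contributes w_i; X^SO = 33, W^SO = 33 + 3.2·33 = 138.6.
Deadweight loss = 44.8.

44.8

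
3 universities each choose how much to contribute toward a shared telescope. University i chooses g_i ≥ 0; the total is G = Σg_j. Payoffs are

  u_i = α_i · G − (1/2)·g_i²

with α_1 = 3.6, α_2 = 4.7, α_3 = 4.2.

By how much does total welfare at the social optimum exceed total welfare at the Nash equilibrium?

104.47

University i's FOC: ∂u_i/∂g_i = α_i − g_i = 0, so g_i* = α_i.
NE contributions = (3.6, 4.7, 4.2); G = 12.5.
W^NE = (Σα)·G − ½Σα_i² = 12.5² − ½·52.69 = 129.905.
Planner sets g_i = Σα_j = 12.5 for every i, so G^SO = 3·12.5 = 37.5.
W^SO = (Σα)·G^SO − ½·3·(Σα)² = (3/2)·12.5² = 234.375.
Deadweight loss = W^SO − W^NE = 104.47.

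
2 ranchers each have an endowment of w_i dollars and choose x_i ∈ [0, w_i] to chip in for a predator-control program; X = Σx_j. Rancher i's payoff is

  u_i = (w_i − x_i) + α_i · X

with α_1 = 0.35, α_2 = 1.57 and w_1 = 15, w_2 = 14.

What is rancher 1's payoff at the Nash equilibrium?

∂u_i/∂x_i = α_i − 1, so rancher i contributes w_i if α_i > 1, else 0.
α_i > 1 for i ∈ {2}; NE contributions (0, 14), X = 14.
u_1 = (15 − 0) + 0.35·14 = 19.9.

19.9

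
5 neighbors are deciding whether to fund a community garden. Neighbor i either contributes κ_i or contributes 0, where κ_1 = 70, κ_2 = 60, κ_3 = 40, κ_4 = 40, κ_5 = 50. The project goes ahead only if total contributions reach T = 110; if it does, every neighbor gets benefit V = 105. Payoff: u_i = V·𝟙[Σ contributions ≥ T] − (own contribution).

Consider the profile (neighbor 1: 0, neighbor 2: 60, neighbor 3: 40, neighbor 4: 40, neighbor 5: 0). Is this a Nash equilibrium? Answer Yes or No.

Yes

Total = 140 ≥ 110: provided.
Neighbor 1 (pledges 0, payoff 105): pledging 70 → total 210, payoff 35. No gain.
Neighbor 2 (pledges 60, payoff 45): dropping to 0 → total 80, payoff 0. No gain.
Neighbor 3 (pledges 40, payoff 65): dropping to 0 → total 100, payoff 0. No gain.
Neighbor 4 (pledges 40, payoff 65): dropping to 0 → total 100, payoff 0. No gain.
Neighbor 5 (pledges 0, payoff 105): pledging 50 → total 190, payoff 55. No gain.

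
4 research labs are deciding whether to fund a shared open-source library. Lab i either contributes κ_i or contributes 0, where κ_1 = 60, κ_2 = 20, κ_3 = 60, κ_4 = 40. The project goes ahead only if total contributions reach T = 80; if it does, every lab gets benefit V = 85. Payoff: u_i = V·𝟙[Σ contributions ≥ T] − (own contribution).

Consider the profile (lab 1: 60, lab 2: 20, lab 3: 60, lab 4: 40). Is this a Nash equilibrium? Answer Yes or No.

Total = 180 ≥ 80: provided.
Lab 1 (pledges 60, payoff 25): dropping to 0 → total 120, payoff 85. Profitable deviation.

No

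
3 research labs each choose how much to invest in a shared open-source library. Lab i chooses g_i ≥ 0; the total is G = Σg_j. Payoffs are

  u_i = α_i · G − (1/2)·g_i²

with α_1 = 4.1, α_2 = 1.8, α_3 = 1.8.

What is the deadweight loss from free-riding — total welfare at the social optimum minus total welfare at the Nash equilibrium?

41.29

Lab i's FOC: ∂u_i/∂g_i = α_i − g_i = 0, so g_i* = α_i.
NE contributions = (4.1, 1.8, 1.8); G = 7.7.
W^NE = (Σα)·G − ½Σα_i² = 7.7² − ½·23.29 = 47.645.
Planner sets g_i = Σα_j = 7.7 for every i, so G^SO = 3·7.7 = 23.1.
W^SO = (Σα)·G^SO − ½·3·(Σα)² = (3/2)·7.7² = 88.935.
Deadweight loss = W^SO − W^NE = 41.29.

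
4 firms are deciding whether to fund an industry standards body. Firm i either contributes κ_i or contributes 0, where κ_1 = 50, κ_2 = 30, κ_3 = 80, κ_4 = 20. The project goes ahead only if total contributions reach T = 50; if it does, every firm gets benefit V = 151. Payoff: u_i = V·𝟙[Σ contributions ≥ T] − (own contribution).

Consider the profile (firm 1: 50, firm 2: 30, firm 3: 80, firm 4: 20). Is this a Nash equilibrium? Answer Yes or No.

Total = 180 ≥ 50: provided.
Firm 1 (pledges 50, payoff 101): dropping to 0 → total 130, payoff 151. Profitable deviation.

No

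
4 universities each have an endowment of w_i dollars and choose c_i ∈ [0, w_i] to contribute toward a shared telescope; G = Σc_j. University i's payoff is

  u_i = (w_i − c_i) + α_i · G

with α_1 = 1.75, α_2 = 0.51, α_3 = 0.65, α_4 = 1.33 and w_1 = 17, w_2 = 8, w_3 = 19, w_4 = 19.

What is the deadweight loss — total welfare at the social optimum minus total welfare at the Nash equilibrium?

∂u_i/∂c_i = α_i − 1, so university i contributes w_i if α_i > 1, else 0.
α_i > 1 for i ∈ {1, 4}; NE contributions (17, 0, 0, 19), G = 36.
W^NE = Σw_i − G^NE + (Σα_i)·G^NE = 63 + 3.24·36 = 179.64.
Planner: ∂(Σu_j)/∂c_i = Σα_j − 1 = 3.24 > 0, so everyone contributes w_i; G^SO = 63, W^SO = 63 + 3.24·63 = 267.12.
Deadweight loss = 87.48.

87.48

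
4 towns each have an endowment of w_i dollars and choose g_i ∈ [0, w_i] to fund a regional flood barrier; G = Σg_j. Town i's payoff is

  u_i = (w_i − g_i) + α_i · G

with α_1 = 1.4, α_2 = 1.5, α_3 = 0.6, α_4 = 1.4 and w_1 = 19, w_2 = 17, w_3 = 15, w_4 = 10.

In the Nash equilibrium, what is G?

∂u_i/∂g_i = α_i − 1, so town i contributes w_i if α_i > 1, else 0.
α_i > 1 for i ∈ {1, 2, 4}; NE contributions (19, 17, 0, 10), G = 46.

46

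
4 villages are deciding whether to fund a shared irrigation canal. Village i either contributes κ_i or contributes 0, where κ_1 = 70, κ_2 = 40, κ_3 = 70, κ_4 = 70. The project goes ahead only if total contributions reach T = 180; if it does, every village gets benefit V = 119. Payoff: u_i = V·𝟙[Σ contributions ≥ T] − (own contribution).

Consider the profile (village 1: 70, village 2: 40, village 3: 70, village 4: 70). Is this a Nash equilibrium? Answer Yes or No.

Total = 250 ≥ 180: provided.
Village 1 (pledges 70, payoff 49): dropping to 0 → total 180, payoff 119. Profitable deviation.

No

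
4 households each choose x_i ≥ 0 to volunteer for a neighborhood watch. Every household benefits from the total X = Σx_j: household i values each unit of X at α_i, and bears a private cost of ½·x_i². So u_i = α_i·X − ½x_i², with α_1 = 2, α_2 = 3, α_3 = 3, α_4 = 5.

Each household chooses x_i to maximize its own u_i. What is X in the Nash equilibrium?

Household i's FOC: ∂u_i/∂x_i = α_i − x_i = 0, so x_i* = α_i.
NE contributions = (2, 3, 3, 5); X = 13.

13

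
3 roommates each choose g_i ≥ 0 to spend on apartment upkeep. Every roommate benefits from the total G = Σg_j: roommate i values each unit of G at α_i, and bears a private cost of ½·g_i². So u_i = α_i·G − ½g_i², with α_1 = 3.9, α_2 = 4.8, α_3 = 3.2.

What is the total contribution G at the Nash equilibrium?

11.9

Roommate i's FOC: ∂u_i/∂g_i = α_i − g_i = 0, so g_i* = α_i.
NE contributions = (3.9, 4.8, 3.2); G = 11.9.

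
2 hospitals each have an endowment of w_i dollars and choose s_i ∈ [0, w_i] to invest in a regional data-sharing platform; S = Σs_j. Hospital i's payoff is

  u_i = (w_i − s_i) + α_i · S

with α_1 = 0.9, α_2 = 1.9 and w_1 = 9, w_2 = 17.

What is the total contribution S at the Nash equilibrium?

17

∂u_i/∂s_i = α_i − 1, so hospital i contributes w_i if α_i > 1, else 0.
α_i > 1 for i ∈ {2}; NE contributions (0, 17), S = 17.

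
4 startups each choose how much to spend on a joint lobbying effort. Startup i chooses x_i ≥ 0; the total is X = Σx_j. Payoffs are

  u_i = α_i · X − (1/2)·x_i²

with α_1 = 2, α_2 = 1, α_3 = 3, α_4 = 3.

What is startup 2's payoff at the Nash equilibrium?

Startup i's FOC: ∂u_i/∂x_i = α_i − x_i = 0, so x_i* = α_i.
NE contributions = (2, 1, 3, 3); X = 9.
u_2 = α_2·X − ½·(x_2)² = 1·9 − ½·1² = 8.5.

8.5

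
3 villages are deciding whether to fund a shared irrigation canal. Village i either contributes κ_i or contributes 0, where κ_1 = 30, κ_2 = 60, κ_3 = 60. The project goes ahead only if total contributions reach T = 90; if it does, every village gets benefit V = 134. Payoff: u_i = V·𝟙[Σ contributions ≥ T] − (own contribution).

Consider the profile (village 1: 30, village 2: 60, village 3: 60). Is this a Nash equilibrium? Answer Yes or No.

Total = 150 ≥ 90: provided.
Village 1 (pledges 30, payoff 104): dropping to 0 → total 120, payoff 134. Profitable deviation.

No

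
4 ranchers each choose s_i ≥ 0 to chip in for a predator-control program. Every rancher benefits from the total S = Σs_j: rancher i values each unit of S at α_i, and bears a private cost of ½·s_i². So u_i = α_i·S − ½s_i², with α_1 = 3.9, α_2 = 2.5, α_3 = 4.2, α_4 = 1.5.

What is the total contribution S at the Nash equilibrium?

Rancher i's FOC: ∂u_i/∂s_i = α_i − s_i = 0, so s_i* = α_i.
NE contributions = (3.9, 2.5, 4.2, 1.5); S = 12.1.

12.1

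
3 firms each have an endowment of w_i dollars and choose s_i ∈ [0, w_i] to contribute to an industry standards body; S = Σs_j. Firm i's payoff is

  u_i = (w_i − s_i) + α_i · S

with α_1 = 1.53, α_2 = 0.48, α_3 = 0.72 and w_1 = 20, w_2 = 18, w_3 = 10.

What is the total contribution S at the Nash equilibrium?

∂u_i/∂s_i = α_i − 1, so firm i contributes w_i if α_i > 1, else 0.
α_i > 1 for i ∈ {1}; NE contributions (20, 0, 0), S = 20.

20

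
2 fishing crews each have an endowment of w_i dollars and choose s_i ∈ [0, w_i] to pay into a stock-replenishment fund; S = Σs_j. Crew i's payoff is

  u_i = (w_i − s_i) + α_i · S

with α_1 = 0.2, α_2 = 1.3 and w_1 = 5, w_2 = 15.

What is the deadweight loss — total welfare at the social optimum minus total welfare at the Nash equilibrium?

∂u_i/∂s_i = α_i − 1, so crew i contributes w_i if α_i > 1, else 0.
α_i > 1 for i ∈ {2}; NE contributions (0, 15), S = 15.
W^NE = Σw_i − S^NE + (Σα_i)·S^NE = 20 + 0.5·15 = 27.5.
Planner: ∂(Σu_j)/∂s_i = Σα_j − 1 = 0.5 > 0, so everyone contributes w_i; S^SO = 20, W^SO = 20 + 0.5·20 = 30.
Deadweight loss = 2.5.

2.5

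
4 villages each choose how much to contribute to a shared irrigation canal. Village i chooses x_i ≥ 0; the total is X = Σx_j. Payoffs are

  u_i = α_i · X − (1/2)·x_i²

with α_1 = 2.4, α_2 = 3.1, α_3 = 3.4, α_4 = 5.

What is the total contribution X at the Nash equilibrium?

Village i's FOC: ∂u_i/∂x_i = α_i − x_i = 0, so x_i* = α_i.
NE contributions = (2.4, 3.1, 3.4, 5); X = 13.9.

13.9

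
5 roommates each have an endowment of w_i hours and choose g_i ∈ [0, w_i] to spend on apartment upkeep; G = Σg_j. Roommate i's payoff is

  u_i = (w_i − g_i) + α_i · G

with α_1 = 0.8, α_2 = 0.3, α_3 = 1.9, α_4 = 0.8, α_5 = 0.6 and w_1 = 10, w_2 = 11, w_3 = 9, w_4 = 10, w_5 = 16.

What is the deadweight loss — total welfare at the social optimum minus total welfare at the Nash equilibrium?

159.8

∂u_i/∂g_i = α_i − 1, so roommate i contributes w_i if α_i > 1, else 0.
α_i > 1 for i ∈ {3}; NE contributions (0, 0, 9, 0, 0), G = 9.
W^NE = Σw_i − G^NE + (Σα_i)·G^NE = 56 + 3.4·9 = 86.6.
Planner: ∂(Σu_j)/∂g_i = Σα_j − 1 = 3.4 > 0, so everyone contributes w_i; G^SO = 56, W^SO = 56 + 3.4·56 = 246.4.
Deadweight loss = 159.8.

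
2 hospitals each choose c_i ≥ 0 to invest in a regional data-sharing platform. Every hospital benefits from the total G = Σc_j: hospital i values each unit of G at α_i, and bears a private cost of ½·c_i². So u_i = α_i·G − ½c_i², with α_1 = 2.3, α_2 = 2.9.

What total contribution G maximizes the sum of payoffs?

Planner FOC: ∂(Σu_j)/∂c_i = (Σα_j) − c_i = 0, so c_i^SO = Σα_j = 5.2 for every i; G^SO = 10.4.

10.4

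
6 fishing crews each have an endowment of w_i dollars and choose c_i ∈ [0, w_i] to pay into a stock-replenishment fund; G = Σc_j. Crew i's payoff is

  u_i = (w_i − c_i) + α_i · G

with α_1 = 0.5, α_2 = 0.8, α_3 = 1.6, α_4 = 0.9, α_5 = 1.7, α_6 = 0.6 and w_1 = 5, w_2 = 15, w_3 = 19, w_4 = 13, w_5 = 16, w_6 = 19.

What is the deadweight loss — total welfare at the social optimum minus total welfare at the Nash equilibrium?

265.2

∂u_i/∂c_i = α_i − 1, so crew i contributes w_i if α_i > 1, else 0.
α_i > 1 for i ∈ {3, 5}; NE contributions (0, 0, 19, 0, 16, 0), G = 35.
W^NE = Σw_i − G^NE + (Σα_i)·G^NE = 87 + 5.1·35 = 265.5.
Planner: ∂(Σu_j)/∂c_i = Σα_j − 1 = 5.1 > 0, so everyone contributes w_i; G^SO = 87, W^SO = 87 + 5.1·87 = 530.7.
Deadweight loss = 265.2.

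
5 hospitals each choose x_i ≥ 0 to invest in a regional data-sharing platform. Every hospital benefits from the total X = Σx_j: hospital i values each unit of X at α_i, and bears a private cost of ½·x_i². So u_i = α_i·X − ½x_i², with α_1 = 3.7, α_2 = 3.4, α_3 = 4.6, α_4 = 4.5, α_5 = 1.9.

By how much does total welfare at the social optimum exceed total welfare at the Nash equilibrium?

526.55

Hospital i's FOC: ∂u_i/∂x_i = α_i − x_i = 0, so x_i* = α_i.
NE contributions = (3.7, 3.4, 4.6, 4.5, 1.9); X = 18.1.
W^NE = (Σα)·X − ½Σα_i² = 18.1² − ½·70.27 = 292.475.
Planner sets x_i = Σα_j = 18.1 for every i, so X^SO = 5·18.1 = 90.5.
W^SO = (Σα)·X^SO − ½·5·(Σα)² = (5/2)·18.1² = 819.025.
Deadweight loss = W^SO − W^NE = 526.55.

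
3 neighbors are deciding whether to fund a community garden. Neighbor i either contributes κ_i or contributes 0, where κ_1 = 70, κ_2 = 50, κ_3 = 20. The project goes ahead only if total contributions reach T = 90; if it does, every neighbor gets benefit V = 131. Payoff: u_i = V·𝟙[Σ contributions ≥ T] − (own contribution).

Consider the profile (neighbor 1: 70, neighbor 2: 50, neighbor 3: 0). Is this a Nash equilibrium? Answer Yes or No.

Yes

Total = 120 ≥ 90: provided.
Neighbor 1 (pledges 70, payoff 61): dropping to 0 → total 50, payoff 0. No gain.
Neighbor 2 (pledges 50, payoff 81): dropping to 0 → total 70, payoff 0. No gain.
Neighbor 3 (pledges 0, payoff 131): pledging 20 → total 140, payoff 111. No gain.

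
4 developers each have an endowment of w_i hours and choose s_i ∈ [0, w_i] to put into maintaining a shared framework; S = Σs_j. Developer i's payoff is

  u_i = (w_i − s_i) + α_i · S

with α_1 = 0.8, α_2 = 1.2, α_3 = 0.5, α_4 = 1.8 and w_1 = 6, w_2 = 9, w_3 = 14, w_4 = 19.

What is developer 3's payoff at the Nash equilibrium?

28

∂u_i/∂s_i = α_i − 1, so developer i contributes w_i if α_i > 1, else 0.
α_i > 1 for i ∈ {2, 4}; NE contributions (0, 9, 0, 19), S = 28.
u_3 = (14 − 0) + 0.5·28 = 28.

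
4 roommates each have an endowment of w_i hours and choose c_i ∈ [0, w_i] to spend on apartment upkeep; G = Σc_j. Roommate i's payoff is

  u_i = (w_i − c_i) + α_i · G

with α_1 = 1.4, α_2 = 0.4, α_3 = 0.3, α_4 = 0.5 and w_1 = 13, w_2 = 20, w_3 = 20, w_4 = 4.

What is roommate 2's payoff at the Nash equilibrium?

25.2

∂u_i/∂c_i = α_i − 1, so roommate i contributes w_i if α_i > 1, else 0.
α_i > 1 for i ∈ {1}; NE contributions (13, 0, 0, 0), G = 13.
u_2 = (20 − 0) + 0.4·13 = 25.2.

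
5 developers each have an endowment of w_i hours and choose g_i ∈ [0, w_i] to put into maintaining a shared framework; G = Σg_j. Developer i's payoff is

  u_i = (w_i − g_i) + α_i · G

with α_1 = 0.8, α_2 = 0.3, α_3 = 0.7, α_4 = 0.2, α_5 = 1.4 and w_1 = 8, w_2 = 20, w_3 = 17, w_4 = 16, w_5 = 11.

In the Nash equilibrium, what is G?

∂u_i/∂g_i = α_i − 1, so developer i contributes w_i if α_i > 1, else 0.
α_i > 1 for i ∈ {5}; NE contributions (0, 0, 0, 0, 11), G = 11.

11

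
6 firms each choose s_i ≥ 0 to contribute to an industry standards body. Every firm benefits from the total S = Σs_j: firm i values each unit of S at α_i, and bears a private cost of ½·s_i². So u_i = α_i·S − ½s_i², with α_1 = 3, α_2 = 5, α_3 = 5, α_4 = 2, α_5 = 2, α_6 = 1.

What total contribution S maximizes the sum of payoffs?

108

Planner FOC: ∂(Σu_j)/∂s_i = (Σα_j) − s_i = 0, so s_i^SO = Σα_j = 18 for every i; S^SO = 108.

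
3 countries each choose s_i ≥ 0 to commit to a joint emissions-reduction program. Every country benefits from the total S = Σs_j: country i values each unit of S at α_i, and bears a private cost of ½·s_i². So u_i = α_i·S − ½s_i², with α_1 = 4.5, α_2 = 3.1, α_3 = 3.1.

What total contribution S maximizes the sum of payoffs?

Planner FOC: ∂(Σu_j)/∂s_i = (Σα_j) − s_i = 0, so s_i^SO = Σα_j = 10.7 for every i; S^SO = 32.1.

32.1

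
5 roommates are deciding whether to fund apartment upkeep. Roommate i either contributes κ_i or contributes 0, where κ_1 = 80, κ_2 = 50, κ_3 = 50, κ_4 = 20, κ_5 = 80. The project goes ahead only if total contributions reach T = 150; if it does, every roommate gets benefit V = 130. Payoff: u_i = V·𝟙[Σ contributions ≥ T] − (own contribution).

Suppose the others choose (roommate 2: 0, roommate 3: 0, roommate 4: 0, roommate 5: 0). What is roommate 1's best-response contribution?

Others' total = 0. Even contributing 80 gives 80 < 150: no benefit either way.
Best response: 0.

0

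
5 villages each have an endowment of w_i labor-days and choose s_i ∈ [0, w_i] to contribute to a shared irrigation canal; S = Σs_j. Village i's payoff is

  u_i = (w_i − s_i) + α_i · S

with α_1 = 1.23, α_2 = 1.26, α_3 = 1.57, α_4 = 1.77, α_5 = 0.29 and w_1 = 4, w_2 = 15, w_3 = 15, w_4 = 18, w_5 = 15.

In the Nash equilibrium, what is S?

52

∂u_i/∂s_i = α_i − 1, so village i contributes w_i if α_i > 1, else 0.
α_i > 1 for i ∈ {1, 2, 3, 4}; NE contributions (4, 15, 15, 18, 0), S = 52.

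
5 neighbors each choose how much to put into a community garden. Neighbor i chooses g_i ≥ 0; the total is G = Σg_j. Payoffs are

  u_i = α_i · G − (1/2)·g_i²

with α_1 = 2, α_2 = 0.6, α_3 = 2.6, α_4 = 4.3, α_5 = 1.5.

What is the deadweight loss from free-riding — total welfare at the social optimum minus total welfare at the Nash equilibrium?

197.43

Neighbor i's FOC: ∂u_i/∂g_i = α_i − g_i = 0, so g_i* = α_i.
NE contributions = (2, 0.6, 2.6, 4.3, 1.5); G = 11.
W^NE = (Σα)·G − ½Σα_i² = 11² − ½·31.86 = 105.07.
Planner sets g_i = Σα_j = 11 for every i, so G^SO = 5·11 = 55.
W^SO = (Σα)·G^SO − ½·5·(Σα)² = (5/2)·11² = 302.5.
Deadweight loss = W^SO − W^NE = 197.43.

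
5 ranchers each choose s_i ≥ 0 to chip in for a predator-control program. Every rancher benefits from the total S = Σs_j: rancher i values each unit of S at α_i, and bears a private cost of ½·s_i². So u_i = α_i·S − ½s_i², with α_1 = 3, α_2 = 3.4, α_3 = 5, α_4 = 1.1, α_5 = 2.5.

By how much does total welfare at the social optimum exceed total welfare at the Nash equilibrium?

Rancher i's FOC: ∂u_i/∂s_i = α_i − s_i = 0, so s_i* = α_i.
NE contributions = (3, 3.4, 5, 1.1, 2.5); S = 15.
W^NE = (Σα)·S − ½Σα_i² = 15² − ½·53.02 = 198.49.
Planner sets s_i = Σα_j = 15 for every i, so S^SO = 5·15 = 75.
W^SO = (Σα)·S^SO − ½·5·(Σα)² = (5/2)·15² = 562.5.
Deadweight loss = W^SO − W^NE = 364.01.

364.01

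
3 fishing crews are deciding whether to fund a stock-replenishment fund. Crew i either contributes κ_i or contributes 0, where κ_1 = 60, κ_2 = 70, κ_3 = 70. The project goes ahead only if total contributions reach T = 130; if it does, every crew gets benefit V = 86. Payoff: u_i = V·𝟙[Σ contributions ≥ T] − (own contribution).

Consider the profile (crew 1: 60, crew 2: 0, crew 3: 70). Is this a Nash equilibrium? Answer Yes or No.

Total = 130 ≥ 130: provided.
Crew 1 (pledges 60, payoff 26): dropping to 0 → total 70, payoff 0. No gain.
Crew 2 (pledges 0, payoff 86): pledging 70 → total 200, payoff 16. No gain.
Crew 3 (pledges 70, payoff 16): dropping to 0 → total 60, payoff 0. No gain.

Yes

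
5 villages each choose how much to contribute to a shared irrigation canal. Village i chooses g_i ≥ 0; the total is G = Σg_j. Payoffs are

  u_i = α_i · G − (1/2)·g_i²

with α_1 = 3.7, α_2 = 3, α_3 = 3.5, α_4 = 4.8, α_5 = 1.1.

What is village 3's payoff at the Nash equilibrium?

50.225

Village i's FOC: ∂u_i/∂g_i = α_i − g_i = 0, so g_i* = α_i.
NE contributions = (3.7, 3, 3.5, 4.8, 1.1); G = 16.1.
u_3 = α_3·G − ½·(g_3)² = 3.5·16.1 − ½·3.5² = 50.225.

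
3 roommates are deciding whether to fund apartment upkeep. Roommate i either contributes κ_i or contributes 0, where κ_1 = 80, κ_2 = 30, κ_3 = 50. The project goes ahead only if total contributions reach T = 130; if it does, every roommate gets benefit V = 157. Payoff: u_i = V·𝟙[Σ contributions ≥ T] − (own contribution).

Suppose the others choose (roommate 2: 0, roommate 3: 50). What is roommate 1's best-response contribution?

80

Others' total = 50. Contributing 80 brings total to 130 ≥ 130: gain V − κ_1 = 77.
Best response: 80.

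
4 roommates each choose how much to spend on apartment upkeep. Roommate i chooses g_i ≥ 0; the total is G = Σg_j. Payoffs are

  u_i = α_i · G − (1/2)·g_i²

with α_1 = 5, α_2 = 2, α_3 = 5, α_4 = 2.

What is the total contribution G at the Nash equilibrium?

Roommate i's FOC: ∂u_i/∂g_i = α_i − g_i = 0, so g_i* = α_i.
NE contributions = (5, 2, 5, 2); G = 14.

14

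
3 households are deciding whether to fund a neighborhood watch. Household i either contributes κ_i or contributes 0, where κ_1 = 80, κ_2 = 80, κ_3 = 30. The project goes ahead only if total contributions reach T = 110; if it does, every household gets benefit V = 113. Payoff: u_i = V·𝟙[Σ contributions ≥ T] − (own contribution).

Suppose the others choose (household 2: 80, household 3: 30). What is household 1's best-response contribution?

0

Others' total = 110 ≥ 110; contributing adds cost 80 for no extra benefit.
Best response: 0.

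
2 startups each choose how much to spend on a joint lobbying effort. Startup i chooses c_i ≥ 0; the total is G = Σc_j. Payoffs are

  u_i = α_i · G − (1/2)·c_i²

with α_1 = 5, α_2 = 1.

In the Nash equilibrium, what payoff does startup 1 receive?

17.5

Startup i's FOC: ∂u_i/∂c_i = α_i − c_i = 0, so c_i* = α_i.
NE contributions = (5, 1); G = 6.
u_1 = α_1·G − ½·(c_1)² = 5·6 − ½·5² = 17.5.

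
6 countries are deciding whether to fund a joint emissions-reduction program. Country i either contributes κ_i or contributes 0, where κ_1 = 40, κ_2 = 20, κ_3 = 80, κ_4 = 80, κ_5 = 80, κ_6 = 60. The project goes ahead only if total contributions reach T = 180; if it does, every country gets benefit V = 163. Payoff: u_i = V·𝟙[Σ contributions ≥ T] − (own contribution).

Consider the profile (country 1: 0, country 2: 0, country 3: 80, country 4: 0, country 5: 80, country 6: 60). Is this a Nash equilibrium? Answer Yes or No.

Yes

Total = 220 ≥ 180: provided.
Country 1 (pledges 0, payoff 163): pledging 40 → total 260, payoff 123. No gain.
Country 2 (pledges 0, payoff 163): pledging 20 → total 240, payoff 143. No gain.
Country 3 (pledges 80, payoff 83): dropping to 0 → total 140, payoff 0. No gain.
Country 4 (pledges 0, payoff 163): pledging 80 → total 300, payoff 83. No gain.
Country 5 (pledges 80, payoff 83): dropping to 0 → total 140, payoff 0. No gain.
Country 6 (pledges 60, payoff 103): dropping to 0 → total 160, payoff 0. No gain.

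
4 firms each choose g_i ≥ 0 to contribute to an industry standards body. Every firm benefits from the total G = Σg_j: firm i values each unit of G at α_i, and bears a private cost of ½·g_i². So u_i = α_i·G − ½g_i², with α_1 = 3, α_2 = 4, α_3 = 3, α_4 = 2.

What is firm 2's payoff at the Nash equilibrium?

Firm i's FOC: ∂u_i/∂g_i = α_i − g_i = 0, so g_i* = α_i.
NE contributions = (3, 4, 3, 2); G = 12.
u_2 = α_2·G − ½·(g_2)² = 4·12 − ½·4² = 40.

40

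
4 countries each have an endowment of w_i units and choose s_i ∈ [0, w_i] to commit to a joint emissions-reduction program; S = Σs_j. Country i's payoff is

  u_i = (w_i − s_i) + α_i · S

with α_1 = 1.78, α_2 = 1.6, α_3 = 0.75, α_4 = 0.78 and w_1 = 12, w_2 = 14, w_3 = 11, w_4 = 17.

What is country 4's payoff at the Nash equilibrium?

37.28

∂u_i/∂s_i = α_i − 1, so country i contributes w_i if α_i > 1, else 0.
α_i > 1 for i ∈ {1, 2}; NE contributions (12, 14, 0, 0), S = 26.
u_4 = (17 − 0) + 0.78·26 = 37.28.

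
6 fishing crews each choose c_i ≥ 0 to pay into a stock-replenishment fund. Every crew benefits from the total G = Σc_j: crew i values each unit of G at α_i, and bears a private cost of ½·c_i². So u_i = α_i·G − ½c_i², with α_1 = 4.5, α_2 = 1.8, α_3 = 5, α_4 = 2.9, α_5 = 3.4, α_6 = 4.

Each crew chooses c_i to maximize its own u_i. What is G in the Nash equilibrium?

Crew i's FOC: ∂u_i/∂c_i = α_i − c_i = 0, so c_i* = α_i.
NE contributions = (4.5, 1.8, 5, 2.9, 3.4, 4); G = 21.6.

21.6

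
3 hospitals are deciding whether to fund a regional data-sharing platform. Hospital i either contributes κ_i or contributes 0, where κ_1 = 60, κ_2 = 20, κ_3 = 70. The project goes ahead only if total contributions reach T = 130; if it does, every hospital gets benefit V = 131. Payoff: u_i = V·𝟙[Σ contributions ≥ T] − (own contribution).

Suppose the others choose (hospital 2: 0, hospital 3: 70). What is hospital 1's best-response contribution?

Others' total = 70. Contributing 60 brings total to 130 ≥ 130: gain V − κ_1 = 71.
Best response: 60.

60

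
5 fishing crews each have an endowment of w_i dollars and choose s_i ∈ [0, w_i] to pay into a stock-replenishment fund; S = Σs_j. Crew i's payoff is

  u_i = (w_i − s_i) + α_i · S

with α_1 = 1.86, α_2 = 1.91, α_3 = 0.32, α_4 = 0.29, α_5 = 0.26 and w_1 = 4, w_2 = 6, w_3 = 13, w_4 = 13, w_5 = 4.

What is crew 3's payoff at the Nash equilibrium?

16.2

∂u_i/∂s_i = α_i − 1, so crew i contributes w_i if α_i > 1, else 0.
α_i > 1 for i ∈ {1, 2}; NE contributions (4, 6, 0, 0, 0), S = 10.
u_3 = (13 − 0) + 0.32·10 = 16.2.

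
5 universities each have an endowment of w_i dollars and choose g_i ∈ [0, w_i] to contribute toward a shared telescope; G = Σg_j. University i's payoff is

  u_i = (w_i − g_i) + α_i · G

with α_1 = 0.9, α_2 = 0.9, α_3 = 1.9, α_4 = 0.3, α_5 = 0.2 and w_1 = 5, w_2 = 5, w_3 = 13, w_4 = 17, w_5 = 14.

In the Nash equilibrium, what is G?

13

∂u_i/∂g_i = α_i − 1, so university i contributes w_i if α_i > 1, else 0.
α_i > 1 for i ∈ {3}; NE contributions (0, 0, 13, 0, 0), G = 13.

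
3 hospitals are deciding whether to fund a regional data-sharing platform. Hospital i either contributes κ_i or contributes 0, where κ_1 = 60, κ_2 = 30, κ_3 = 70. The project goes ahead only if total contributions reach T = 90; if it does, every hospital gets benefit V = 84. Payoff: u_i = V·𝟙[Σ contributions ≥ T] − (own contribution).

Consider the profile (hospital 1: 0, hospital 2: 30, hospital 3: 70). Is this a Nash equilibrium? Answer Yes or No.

Yes

Total = 100 ≥ 90: provided.
Hospital 1 (pledges 0, payoff 84): pledging 60 → total 160, payoff 24. No gain.
Hospital 2 (pledges 30, payoff 54): dropping to 0 → total 70, payoff 0. No gain.
Hospital 3 (pledges 70, payoff 14): dropping to 0 → total 30, payoff 0. No gain.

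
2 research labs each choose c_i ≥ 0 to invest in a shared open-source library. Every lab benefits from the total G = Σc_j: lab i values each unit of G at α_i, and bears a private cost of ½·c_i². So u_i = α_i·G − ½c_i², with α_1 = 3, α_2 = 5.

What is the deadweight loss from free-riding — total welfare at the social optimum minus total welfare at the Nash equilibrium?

Lab i's FOC: ∂u_i/∂c_i = α_i − c_i = 0, so c_i* = α_i.
NE contributions = (3, 5); G = 8.
W^NE = (Σα)·G − ½Σα_i² = 8² − ½·34 = 47.
Planner sets c_i = Σα_j = 8 for every i, so G^SO = 2·8 = 16.
W^SO = (Σα)·G^SO − ½·2·(Σα)² = (2/2)·8² = 64.
Deadweight loss = W^SO − W^NE = 17.

17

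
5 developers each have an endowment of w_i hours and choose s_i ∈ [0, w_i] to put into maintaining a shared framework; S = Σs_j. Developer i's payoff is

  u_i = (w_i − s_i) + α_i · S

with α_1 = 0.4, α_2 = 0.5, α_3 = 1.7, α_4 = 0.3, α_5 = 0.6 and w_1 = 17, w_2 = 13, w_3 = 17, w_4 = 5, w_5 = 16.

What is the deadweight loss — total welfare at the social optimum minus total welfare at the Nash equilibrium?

∂u_i/∂s_i = α_i − 1, so developer i contributes w_i if α_i > 1, else 0.
α_i > 1 for i ∈ {3}; NE contributions (0, 0, 17, 0, 0), S = 17.
W^NE = Σw_i − S^NE + (Σα_i)·S^NE = 68 + 2.5·17 = 110.5.
Planner: ∂(Σu_j)/∂s_i = Σα_j − 1 = 2.5 > 0, so everyone contributes w_i; S^SO = 68, W^SO = 68 + 2.5·68 = 238.
Deadweight loss = 127.5.

127.5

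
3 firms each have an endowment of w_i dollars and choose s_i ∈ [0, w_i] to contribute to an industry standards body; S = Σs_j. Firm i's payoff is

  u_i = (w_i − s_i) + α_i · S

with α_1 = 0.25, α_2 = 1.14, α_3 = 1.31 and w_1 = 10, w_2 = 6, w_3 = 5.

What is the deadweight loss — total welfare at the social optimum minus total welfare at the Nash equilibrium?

∂u_i/∂s_i = α_i − 1, so firm i contributes w_i if α_i > 1, else 0.
α_i > 1 for i ∈ {2, 3}; NE contributions (0, 6, 5), S = 11.
W^NE = Σw_i − S^NE + (Σα_i)·S^NE = 21 + 1.7·11 = 39.7.
Planner: ∂(Σu_j)/∂s_i = Σα_j − 1 = 1.7 > 0, so everyone contributes w_i; S^SO = 21, W^SO = 21 + 1.7·21 = 56.7.
Deadweight loss = 17.

17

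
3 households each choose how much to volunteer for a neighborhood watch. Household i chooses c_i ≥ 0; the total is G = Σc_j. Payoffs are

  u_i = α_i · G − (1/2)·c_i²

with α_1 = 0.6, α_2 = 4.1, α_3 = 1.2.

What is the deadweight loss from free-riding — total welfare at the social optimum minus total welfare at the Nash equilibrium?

Household i's FOC: ∂u_i/∂c_i = α_i − c_i = 0, so c_i* = α_i.
NE contributions = (0.6, 4.1, 1.2); G = 5.9.
W^NE = (Σα)·G − ½Σα_i² = 5.9² − ½·18.61 = 25.505.
Planner sets c_i = Σα_j = 5.9 for every i, so G^SO = 3·5.9 = 17.7.
W^SO = (Σα)·G^SO − ½·3·(Σα)² = (3/2)·5.9² = 52.215.
Deadweight loss = W^SO − W^NE = 26.71.

26.71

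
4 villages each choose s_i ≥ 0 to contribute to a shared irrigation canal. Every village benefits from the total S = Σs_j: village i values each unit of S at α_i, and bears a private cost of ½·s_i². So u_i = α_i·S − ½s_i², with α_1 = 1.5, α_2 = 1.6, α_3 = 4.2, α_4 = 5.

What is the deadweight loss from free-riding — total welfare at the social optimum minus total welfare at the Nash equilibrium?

175.015

Village i's FOC: ∂u_i/∂s_i = α_i − s_i = 0, so s_i* = α_i.
NE contributions = (1.5, 1.6, 4.2, 5); S = 12.3.
W^NE = (Σα)·S − ½Σα_i² = 12.3² − ½·47.45 = 127.565.
Planner sets s_i = Σα_j = 12.3 for every i, so S^SO = 4·12.3 = 49.2.
W^SO = (Σα)·S^SO − ½·4·(Σα)² = (4/2)·12.3² = 302.58.
Deadweight loss = W^SO − W^NE = 175.015.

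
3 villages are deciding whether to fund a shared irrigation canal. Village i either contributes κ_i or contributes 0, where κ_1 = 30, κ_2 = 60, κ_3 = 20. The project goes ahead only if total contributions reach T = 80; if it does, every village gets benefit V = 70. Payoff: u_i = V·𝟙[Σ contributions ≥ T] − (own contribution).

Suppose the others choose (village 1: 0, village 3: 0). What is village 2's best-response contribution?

0

Others' total = 0. Even contributing 60 gives 60 < 80: no benefit either way.
Best response: 0.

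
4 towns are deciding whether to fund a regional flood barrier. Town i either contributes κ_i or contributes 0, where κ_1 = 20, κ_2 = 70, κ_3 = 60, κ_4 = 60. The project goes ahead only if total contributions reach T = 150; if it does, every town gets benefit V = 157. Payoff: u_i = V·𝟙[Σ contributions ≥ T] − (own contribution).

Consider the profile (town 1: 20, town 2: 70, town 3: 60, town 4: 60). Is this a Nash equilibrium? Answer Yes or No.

No

Total = 210 ≥ 150: provided.
Town 1 (pledges 20, payoff 137): dropping to 0 → total 190, payoff 157. Profitable deviation.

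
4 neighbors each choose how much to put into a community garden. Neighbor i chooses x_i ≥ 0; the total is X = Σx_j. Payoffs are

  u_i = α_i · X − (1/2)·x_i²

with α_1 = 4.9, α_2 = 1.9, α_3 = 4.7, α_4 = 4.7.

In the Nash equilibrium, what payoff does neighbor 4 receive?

65.095

Neighbor i's FOC: ∂u_i/∂x_i = α_i − x_i = 0, so x_i* = α_i.
NE contributions = (4.9, 1.9, 4.7, 4.7); X = 16.2.
u_4 = α_4·X − ½·(x_4)² = 4.7·16.2 − ½·4.7² = 65.095.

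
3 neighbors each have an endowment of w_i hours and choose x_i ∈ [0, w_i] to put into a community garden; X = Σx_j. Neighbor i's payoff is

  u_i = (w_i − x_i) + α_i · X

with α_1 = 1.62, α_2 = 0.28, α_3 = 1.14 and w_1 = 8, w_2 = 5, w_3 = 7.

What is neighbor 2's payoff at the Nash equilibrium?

∂u_i/∂x_i = α_i − 1, so neighbor i contributes w_i if α_i > 1, else 0.
α_i > 1 for i ∈ {1, 3}; NE contributions (8, 0, 7), X = 15.
u_2 = (5 − 0) + 0.28·15 = 9.2.

9.2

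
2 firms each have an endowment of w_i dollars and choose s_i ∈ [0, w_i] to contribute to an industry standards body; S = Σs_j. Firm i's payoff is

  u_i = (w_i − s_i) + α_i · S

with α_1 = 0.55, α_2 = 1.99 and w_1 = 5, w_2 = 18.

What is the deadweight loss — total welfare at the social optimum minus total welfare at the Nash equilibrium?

∂u_i/∂s_i = α_i − 1, so firm i contributes w_i if α_i > 1, else 0.
α_i > 1 for i ∈ {2}; NE contributions (0, 18), S = 18.
W^NE = Σw_i − S^NE + (Σα_i)·S^NE = 23 + 1.54·18 = 50.72.
Planner: ∂(Σu_j)/∂s_i = Σα_j − 1 = 1.54 > 0, so everyone contributes w_i; S^SO = 23, W^SO = 23 + 1.54·23 = 58.42.
Deadweight loss = 7.7.

7.7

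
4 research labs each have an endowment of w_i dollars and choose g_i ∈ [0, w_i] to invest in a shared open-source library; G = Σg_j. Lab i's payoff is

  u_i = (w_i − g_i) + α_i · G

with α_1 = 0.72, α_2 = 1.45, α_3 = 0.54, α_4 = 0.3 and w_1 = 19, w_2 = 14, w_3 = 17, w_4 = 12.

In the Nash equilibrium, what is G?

∂u_i/∂g_i = α_i − 1, so lab i contributes w_i if α_i > 1, else 0.
α_i > 1 for i ∈ {2}; NE contributions (0, 14, 0, 0), G = 14.

14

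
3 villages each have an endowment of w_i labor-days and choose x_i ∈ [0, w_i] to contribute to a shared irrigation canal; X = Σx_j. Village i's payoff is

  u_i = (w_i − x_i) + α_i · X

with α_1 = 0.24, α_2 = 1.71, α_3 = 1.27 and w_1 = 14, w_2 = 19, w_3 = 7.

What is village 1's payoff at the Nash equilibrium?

∂u_i/∂x_i = α_i − 1, so village i contributes w_i if α_i > 1, else 0.
α_i > 1 for i ∈ {2, 3}; NE contributions (0, 19, 7), X = 26.
u_1 = (14 − 0) + 0.24·26 = 20.24.

20.24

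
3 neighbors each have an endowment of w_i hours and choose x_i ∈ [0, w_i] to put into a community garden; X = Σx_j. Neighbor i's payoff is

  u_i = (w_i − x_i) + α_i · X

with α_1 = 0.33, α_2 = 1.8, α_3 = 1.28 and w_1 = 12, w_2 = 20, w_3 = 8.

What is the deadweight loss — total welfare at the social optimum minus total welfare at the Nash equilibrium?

∂u_i/∂x_i = α_i − 1, so neighbor i contributes w_i if α_i > 1, else 0.
α_i > 1 for i ∈ {2, 3}; NE contributions (0, 20, 8), X = 28.
W^NE = Σw_i − X^NE + (Σα_i)·X^NE = 40 + 2.41·28 = 107.48.
Planner: ∂(Σu_j)/∂x_i = Σα_j − 1 = 2.41 > 0, so everyone contributes w_i; X^SO = 40, W^SO = 40 + 2.41·40 = 136.4.
Deadweight loss = 28.92.

28.92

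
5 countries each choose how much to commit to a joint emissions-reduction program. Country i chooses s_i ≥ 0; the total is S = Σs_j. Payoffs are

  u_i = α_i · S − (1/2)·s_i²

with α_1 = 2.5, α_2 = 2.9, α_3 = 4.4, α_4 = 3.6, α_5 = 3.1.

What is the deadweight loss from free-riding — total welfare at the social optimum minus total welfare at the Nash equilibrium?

436.67

Country i's FOC: ∂u_i/∂s_i = α_i − s_i = 0, so s_i* = α_i.
NE contributions = (2.5, 2.9, 4.4, 3.6, 3.1); S = 16.5.
W^NE = (Σα)·S − ½Σα_i² = 16.5² − ½·56.59 = 243.955.
Planner sets s_i = Σα_j = 16.5 for every i, so S^SO = 5·16.5 = 82.5.
W^SO = (Σα)·S^SO − ½·5·(Σα)² = (5/2)·16.5² = 680.625.
Deadweight loss = W^SO − W^NE = 436.67.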